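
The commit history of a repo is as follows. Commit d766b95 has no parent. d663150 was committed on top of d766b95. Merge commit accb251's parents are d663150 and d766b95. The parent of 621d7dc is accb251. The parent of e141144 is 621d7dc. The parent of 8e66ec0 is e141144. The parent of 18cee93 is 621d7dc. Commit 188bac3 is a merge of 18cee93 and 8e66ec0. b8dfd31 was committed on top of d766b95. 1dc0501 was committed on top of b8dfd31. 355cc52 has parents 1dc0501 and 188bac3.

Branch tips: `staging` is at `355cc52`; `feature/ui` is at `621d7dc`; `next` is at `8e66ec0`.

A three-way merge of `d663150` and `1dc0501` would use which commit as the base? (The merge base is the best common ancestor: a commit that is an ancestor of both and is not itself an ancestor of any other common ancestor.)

Ancestors of d663150: {d663150, d766b95}.
Ancestors of 1dc0501: {1dc0501, b8dfd31, d766b95}.
Common ancestors: {d766b95}.
The only common ancestor is d766b95, so it is the merge base.

d766b95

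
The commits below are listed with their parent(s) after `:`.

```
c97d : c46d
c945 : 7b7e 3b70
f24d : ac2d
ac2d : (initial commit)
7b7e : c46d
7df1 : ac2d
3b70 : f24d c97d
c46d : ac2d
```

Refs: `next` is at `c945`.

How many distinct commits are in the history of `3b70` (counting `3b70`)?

5

Walking parent pointers from 3b70: reachable set = {3b70, ac2d, c46d, c97d, f24d}.
That is 5 commits.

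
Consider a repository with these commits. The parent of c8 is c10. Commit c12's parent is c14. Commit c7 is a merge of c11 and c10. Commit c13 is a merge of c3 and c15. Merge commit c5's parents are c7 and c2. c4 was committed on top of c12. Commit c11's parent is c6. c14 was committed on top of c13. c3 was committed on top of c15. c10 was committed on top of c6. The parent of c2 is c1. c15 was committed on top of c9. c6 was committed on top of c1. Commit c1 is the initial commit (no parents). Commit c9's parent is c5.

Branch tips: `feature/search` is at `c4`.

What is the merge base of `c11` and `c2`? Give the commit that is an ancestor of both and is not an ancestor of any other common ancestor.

c1

Ancestors of c11: {c1, c11, c6}.
Ancestors of c2: {c1, c2}.
Common ancestors: {c1}.
The only common ancestor is c1, so it is the merge base.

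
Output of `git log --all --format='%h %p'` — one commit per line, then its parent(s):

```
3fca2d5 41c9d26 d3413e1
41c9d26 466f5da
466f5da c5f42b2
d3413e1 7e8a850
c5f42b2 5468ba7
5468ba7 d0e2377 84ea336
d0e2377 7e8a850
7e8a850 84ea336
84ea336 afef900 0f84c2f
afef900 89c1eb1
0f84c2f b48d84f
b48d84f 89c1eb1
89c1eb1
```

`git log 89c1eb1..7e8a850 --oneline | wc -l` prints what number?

5

Reachable from 7e8a850: {0f84c2f, 7e8a850, 84ea336, 89c1eb1, afef900, b48d84f}.
Reachable from 89c1eb1: {89c1eb1}.
In 7e8a850's history but not 89c1eb1's: {0f84c2f, 7e8a850, 84ea336, afef900, b48d84f} — 5 commits.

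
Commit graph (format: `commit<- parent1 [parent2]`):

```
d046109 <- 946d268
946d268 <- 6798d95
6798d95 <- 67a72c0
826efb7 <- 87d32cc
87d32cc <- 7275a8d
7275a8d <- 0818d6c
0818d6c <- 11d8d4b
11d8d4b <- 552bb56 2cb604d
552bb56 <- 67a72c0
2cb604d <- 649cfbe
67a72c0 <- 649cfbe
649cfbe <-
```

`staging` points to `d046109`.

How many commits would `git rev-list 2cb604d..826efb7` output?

Reachable from 826efb7: {0818d6c, 11d8d4b, 2cb604d, 552bb56, 649cfbe, 67a72c0, 7275a8d, 826efb7, 87d32cc}.
Reachable from 2cb604d: {2cb604d, 649cfbe}.
In 826efb7's history but not 2cb604d's: {0818d6c, 11d8d4b, 552bb56, 67a72c0, 7275a8d, 826efb7, 87d32cc} — 7 commits.

7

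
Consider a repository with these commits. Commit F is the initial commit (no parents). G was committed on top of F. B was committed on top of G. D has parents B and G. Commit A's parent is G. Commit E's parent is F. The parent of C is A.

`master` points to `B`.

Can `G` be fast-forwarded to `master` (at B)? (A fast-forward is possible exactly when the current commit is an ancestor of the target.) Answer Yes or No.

A fast-forward from G to B is possible iff G is an ancestor of B.
Ancestors of B: {B, F, G}.
G is among them, so fast-forward is possible.

Yes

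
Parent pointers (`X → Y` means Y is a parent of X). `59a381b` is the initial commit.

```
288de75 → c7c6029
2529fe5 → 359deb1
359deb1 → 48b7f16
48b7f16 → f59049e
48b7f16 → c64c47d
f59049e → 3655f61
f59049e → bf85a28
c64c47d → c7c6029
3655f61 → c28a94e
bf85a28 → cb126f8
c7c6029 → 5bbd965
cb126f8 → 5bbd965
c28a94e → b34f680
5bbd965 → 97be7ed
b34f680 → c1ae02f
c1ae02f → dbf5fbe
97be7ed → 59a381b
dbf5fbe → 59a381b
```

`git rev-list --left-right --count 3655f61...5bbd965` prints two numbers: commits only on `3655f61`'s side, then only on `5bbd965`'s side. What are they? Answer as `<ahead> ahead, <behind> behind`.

Reachable from 3655f61: {3655f61, 59a381b, b34f680, c1ae02f, c28a94e, dbf5fbe}.
Reachable from 5bbd965: {59a381b, 5bbd965, 97be7ed}.
Only in 3655f61's history (ahead): {3655f61, b34f680, c1ae02f, c28a94e, dbf5fbe} — 5.
Only in 5bbd965's history (behind): {5bbd965, 97be7ed} — 2.

5 ahead, 2 behind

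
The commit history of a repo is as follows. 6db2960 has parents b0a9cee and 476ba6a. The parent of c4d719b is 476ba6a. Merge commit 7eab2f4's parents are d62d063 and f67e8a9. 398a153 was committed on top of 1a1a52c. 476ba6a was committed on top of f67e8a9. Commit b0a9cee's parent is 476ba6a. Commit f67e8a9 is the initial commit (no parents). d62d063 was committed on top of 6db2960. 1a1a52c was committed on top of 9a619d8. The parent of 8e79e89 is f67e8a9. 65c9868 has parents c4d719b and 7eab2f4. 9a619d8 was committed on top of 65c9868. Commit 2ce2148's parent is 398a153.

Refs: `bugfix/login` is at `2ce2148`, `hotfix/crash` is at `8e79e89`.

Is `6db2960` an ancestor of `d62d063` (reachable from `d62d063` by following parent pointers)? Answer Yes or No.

Ancestors of d62d063 (commits reachable by following parents): {476ba6a, 6db2960, b0a9cee, d62d063, f67e8a9}.
6db2960 is in that set, so it is an ancestor of d62d063.

Yes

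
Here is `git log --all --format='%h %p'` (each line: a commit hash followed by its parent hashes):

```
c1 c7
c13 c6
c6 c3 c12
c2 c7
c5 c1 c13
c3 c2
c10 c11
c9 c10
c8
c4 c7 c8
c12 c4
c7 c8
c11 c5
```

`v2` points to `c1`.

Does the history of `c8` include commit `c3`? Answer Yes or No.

Ancestors of c8: {c8}.
c3 is not in that set, so it is not an ancestor of c8.

No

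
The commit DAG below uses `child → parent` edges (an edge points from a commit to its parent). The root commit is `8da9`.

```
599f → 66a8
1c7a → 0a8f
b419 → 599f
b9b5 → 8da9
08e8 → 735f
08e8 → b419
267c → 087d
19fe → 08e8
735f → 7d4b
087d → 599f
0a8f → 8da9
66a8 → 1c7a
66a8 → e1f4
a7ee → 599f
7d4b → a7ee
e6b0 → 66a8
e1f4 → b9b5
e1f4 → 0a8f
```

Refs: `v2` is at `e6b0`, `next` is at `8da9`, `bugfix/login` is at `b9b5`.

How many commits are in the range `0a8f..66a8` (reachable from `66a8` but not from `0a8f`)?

Reachable from 66a8: {0a8f, 1c7a, 66a8, 8da9, b9b5, e1f4}.
Reachable from 0a8f: {0a8f, 8da9}.
In 66a8's history but not 0a8f's: {1c7a, 66a8, b9b5, e1f4} — 4 commits.

4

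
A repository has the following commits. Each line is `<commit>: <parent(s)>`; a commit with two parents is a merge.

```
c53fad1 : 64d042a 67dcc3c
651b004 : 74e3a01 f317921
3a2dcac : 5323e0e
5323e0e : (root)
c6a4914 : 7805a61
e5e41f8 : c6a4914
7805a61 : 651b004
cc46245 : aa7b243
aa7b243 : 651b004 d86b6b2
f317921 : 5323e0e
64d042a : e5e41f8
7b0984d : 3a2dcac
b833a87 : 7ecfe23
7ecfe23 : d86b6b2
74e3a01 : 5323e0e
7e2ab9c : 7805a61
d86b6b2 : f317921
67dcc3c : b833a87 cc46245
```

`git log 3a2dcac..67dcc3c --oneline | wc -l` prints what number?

Reachable from 67dcc3c: {5323e0e, 651b004, 67dcc3c, 74e3a01, 7ecfe23, aa7b243, b833a87, cc46245, d86b6b2, f317921}.
Reachable from 3a2dcac: {3a2dcac, 5323e0e}.
In 67dcc3c's history but not 3a2dcac's: {651b004, 67dcc3c, 74e3a01, 7ecfe23, aa7b243, b833a87, cc46245, d86b6b2, f317921} — 9 commits.

9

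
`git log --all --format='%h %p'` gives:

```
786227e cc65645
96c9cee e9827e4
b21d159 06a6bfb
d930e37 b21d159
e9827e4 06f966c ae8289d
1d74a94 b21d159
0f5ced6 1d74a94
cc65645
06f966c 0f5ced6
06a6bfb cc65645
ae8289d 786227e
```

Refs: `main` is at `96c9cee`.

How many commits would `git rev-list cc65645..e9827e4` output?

8

Reachable from e9827e4: {06a6bfb, 06f966c, 0f5ced6, 1d74a94, 786227e, ae8289d, b21d159, cc65645, e9827e4}.
Reachable from cc65645: {cc65645}.
In e9827e4's history but not cc65645's: {06a6bfb, 06f966c, 0f5ced6, 1d74a94, 786227e, ae8289d, b21d159, e9827e4} — 8 commits.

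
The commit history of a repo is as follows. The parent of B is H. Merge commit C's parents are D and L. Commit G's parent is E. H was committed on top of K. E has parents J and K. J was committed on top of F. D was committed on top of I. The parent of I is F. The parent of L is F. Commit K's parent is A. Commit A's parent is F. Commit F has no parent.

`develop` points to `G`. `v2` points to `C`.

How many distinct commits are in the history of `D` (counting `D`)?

3

Walking parent pointers from D: reachable set = {D, F, I}.
That is 3 commits.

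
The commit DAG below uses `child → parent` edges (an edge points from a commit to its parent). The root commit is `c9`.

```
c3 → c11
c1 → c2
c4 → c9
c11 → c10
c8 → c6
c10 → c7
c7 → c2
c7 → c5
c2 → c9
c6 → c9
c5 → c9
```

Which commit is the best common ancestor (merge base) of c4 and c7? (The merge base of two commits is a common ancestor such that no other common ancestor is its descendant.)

c9

Ancestors of c4: {c4, c9}.
Ancestors of c7: {c2, c5, c7, c9}.
Common ancestors: {c9}.
The only common ancestor is c9, so it is the merge base.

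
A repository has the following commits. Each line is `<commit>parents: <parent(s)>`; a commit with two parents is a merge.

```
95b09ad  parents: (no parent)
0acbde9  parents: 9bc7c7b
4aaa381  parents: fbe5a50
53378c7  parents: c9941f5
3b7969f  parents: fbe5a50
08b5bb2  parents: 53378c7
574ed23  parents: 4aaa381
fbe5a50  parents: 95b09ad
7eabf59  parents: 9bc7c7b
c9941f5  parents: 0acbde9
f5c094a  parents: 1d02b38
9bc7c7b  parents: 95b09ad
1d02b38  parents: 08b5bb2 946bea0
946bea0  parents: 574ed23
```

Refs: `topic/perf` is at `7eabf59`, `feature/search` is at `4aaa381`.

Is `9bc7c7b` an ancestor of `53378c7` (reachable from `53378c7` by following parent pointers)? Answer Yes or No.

Yes

Ancestors of 53378c7 (commits reachable by following parents): {0acbde9, 53378c7, 95b09ad, 9bc7c7b, c9941f5}.
9bc7c7b is in that set, so it is an ancestor of 53378c7.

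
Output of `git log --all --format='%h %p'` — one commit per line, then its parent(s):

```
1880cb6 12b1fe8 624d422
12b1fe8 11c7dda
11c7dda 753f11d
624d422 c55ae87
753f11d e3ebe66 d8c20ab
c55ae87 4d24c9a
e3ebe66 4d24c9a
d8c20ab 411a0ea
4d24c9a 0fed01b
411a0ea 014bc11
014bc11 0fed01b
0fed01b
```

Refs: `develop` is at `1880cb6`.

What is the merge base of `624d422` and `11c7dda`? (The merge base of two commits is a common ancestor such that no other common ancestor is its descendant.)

4d24c9a

Ancestors of 624d422: {0fed01b, 4d24c9a, 624d422, c55ae87}.
Ancestors of 11c7dda: {014bc11, 0fed01b, 11c7dda, 411a0ea, 4d24c9a, 753f11d, d8c20ab, e3ebe66}.
Common ancestors: {0fed01b, 4d24c9a}.
Among these, 4d24c9a is not an ancestor of any other common ancestor — it is the merge base.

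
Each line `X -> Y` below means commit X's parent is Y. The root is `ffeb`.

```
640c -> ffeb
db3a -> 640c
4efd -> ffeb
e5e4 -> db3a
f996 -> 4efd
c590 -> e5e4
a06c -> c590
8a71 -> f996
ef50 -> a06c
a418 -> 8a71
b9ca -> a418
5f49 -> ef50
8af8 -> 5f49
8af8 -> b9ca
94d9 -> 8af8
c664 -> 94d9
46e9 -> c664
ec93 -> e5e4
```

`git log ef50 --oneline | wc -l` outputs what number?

7

Walking parent pointers from ef50: reachable set = {640c, a06c, c590, db3a, e5e4, ef50, ffeb}.
That is 7 commits.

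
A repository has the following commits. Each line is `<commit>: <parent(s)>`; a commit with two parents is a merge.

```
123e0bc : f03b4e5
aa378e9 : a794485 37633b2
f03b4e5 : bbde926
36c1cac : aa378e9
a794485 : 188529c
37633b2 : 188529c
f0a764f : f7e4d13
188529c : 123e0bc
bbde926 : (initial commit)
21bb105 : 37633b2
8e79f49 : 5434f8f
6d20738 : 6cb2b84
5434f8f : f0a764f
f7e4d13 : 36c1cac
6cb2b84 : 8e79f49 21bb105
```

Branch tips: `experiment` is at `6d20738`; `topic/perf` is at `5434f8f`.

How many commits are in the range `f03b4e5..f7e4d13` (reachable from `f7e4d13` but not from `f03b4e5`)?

7

Reachable from f7e4d13: {123e0bc, 188529c, 36c1cac, 37633b2, a794485, aa378e9, bbde926, f03b4e5, f7e4d13}.
Reachable from f03b4e5: {bbde926, f03b4e5}.
In f7e4d13's history but not f03b4e5's: {123e0bc, 188529c, 36c1cac, 37633b2, a794485, aa378e9, f7e4d13} — 7 commits.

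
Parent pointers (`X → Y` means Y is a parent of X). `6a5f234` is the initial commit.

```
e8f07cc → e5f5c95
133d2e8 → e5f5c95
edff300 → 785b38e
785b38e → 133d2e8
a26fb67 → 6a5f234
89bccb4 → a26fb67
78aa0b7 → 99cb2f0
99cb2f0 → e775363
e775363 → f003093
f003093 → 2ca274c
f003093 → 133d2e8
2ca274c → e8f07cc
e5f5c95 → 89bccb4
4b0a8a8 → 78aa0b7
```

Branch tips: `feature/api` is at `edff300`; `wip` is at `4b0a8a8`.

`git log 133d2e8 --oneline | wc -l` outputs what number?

5

Walking parent pointers from 133d2e8: reachable set = {133d2e8, 6a5f234, 89bccb4, a26fb67, e5f5c95}.
That is 5 commits.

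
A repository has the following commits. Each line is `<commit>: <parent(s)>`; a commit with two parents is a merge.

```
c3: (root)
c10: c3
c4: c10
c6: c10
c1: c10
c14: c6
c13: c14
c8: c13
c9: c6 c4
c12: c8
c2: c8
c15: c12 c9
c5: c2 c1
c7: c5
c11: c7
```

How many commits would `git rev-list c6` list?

3

Walking parent pointers from c6: reachable set = {c10, c3, c6}.
That is 3 commits.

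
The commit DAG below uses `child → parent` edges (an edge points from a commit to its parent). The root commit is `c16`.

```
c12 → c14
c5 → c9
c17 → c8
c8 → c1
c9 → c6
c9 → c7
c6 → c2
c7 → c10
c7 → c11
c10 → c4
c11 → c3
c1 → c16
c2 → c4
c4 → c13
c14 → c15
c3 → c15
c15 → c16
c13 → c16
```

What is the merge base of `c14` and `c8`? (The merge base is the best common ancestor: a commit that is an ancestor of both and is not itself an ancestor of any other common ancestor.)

Ancestors of c14: {c14, c15, c16}.
Ancestors of c8: {c1, c16, c8}.
Common ancestors: {c16}.
The only common ancestor is c16, so it is the merge base.

c16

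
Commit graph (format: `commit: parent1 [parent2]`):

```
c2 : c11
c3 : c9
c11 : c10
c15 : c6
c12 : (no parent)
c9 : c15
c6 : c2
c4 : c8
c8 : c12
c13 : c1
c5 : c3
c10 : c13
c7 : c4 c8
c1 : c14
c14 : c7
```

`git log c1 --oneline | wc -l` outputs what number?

6

Walking parent pointers from c1: reachable set = {c1, c12, c14, c4, c7, c8}.
That is 6 commits.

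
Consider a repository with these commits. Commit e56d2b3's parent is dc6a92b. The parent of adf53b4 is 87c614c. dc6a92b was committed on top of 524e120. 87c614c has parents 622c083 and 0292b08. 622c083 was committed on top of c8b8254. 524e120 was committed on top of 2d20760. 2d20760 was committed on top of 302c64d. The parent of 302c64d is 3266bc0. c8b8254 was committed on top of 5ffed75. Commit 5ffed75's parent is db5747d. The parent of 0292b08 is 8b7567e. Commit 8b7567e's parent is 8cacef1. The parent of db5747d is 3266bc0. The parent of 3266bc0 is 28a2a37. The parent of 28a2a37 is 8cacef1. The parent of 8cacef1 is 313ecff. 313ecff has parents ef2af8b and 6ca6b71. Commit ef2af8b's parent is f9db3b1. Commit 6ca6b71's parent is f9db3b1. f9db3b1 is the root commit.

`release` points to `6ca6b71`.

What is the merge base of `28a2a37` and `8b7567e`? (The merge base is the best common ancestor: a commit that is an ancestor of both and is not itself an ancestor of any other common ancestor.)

Ancestors of 28a2a37: {28a2a37, 313ecff, 6ca6b71, 8cacef1, ef2af8b, f9db3b1}.
Ancestors of 8b7567e: {313ecff, 6ca6b71, 8b7567e, 8cacef1, ef2af8b, f9db3b1}.
Common ancestors: {313ecff, 6ca6b71, 8cacef1, ef2af8b, f9db3b1}.
Among these, 8cacef1 is not an ancestor of any other common ancestor — it is the merge base.

8cacef1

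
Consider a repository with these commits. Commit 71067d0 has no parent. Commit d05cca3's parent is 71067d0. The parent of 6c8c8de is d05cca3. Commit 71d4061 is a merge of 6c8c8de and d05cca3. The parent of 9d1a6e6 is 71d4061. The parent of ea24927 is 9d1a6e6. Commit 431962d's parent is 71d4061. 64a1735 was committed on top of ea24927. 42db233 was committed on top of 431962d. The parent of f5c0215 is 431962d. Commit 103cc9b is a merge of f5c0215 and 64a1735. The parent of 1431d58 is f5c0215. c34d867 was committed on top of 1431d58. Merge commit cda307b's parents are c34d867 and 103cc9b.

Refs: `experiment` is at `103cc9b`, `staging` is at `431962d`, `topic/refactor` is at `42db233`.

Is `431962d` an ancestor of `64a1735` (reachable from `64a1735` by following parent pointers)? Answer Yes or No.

No

Ancestors of 64a1735: {64a1735, 6c8c8de, 71067d0, 71d4061, 9d1a6e6, d05cca3, ea24927}.
431962d is not in that set, so it is not an ancestor of 64a1735.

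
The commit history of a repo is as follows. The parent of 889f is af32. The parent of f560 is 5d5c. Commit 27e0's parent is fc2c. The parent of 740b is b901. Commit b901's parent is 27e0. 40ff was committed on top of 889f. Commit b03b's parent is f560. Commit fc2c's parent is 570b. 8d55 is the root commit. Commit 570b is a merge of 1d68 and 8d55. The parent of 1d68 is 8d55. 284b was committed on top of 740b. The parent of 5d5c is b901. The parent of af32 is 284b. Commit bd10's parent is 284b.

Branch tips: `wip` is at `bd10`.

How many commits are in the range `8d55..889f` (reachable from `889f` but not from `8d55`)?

Reachable from 889f: {1d68, 27e0, 284b, 570b, 740b, 889f, 8d55, af32, b901, fc2c}.
Reachable from 8d55: {8d55}.
In 889f's history but not 8d55's: {1d68, 27e0, 284b, 570b, 740b, 889f, af32, b901, fc2c} — 9 commits.

9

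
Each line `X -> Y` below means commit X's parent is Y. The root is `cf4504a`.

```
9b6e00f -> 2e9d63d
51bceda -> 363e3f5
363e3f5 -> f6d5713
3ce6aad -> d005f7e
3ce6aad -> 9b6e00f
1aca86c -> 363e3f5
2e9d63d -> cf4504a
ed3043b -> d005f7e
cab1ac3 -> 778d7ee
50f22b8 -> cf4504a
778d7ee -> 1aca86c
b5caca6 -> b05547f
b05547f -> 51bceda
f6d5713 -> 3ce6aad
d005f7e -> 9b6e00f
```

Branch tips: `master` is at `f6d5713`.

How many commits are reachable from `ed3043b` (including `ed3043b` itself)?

5

Walking parent pointers from ed3043b: reachable set = {2e9d63d, 9b6e00f, cf4504a, d005f7e, ed3043b}.
That is 5 commits.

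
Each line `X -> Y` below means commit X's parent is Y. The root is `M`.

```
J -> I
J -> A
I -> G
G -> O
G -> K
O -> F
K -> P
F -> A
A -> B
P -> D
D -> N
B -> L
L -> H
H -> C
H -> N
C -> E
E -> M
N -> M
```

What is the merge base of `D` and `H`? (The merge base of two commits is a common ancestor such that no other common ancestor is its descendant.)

N

Ancestors of D: {D, M, N}.
Ancestors of H: {C, E, H, M, N}.
Common ancestors: {M, N}.
Among these, N is not an ancestor of any other common ancestor — it is the merge base.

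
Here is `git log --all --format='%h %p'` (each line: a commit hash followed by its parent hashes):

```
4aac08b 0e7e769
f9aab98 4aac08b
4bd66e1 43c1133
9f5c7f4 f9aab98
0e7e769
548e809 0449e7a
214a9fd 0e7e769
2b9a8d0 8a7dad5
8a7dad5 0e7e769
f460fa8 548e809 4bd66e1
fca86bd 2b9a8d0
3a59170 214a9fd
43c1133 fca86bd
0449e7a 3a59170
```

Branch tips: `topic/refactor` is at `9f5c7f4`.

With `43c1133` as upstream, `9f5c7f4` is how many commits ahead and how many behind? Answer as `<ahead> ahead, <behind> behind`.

Reachable from 9f5c7f4: {0e7e769, 4aac08b, 9f5c7f4, f9aab98}.
Reachable from 43c1133: {0e7e769, 2b9a8d0, 43c1133, 8a7dad5, fca86bd}.
Only in 9f5c7f4's history (ahead): {4aac08b, 9f5c7f4, f9aab98} — 3.
Only in 43c1133's history (behind): {2b9a8d0, 43c1133, 8a7dad5, fca86bd} — 4.

3 ahead, 4 behind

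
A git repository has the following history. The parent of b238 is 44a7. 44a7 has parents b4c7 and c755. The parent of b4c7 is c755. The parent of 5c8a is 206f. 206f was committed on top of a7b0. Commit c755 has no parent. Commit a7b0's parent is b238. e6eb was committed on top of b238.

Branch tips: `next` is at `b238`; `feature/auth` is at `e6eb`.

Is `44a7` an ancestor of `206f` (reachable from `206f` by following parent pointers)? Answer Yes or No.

Yes

Ancestors of 206f (commits reachable by following parents): {206f, 44a7, a7b0, b238, b4c7, c755}.
44a7 is in that set, so it is an ancestor of 206f.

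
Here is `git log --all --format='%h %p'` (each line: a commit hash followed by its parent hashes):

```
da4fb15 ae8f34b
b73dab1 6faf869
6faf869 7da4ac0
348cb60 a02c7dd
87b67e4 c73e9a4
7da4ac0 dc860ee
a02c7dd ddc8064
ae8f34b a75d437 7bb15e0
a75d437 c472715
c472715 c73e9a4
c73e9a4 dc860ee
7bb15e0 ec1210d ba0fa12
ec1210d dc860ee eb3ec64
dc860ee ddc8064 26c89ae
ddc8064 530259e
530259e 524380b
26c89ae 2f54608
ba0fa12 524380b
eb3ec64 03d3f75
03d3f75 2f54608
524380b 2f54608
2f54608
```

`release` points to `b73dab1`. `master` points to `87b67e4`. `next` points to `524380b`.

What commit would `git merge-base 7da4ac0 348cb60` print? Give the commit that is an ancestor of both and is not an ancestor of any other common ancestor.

ddc8064

Ancestors of 7da4ac0: {26c89ae, 2f54608, 524380b, 530259e, 7da4ac0, dc860ee, ddc8064}.
Ancestors of 348cb60: {2f54608, 348cb60, 524380b, 530259e, a02c7dd, ddc8064}.
Common ancestors: {2f54608, 524380b, 530259e, ddc8064}.
Among these, ddc8064 is not an ancestor of any other common ancestor — it is the merge base.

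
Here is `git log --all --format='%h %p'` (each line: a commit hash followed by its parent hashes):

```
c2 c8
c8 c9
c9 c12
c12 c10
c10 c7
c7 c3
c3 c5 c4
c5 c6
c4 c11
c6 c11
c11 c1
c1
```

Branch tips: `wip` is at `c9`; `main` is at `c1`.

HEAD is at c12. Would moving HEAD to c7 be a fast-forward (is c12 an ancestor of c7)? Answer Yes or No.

A fast-forward from c12 to c7 is possible iff c12 is an ancestor of c7.
Ancestors of c7: {c1, c11, c3, c4, c5, c6, c7}.
c12 is not among them, so fast-forward is not possible.

No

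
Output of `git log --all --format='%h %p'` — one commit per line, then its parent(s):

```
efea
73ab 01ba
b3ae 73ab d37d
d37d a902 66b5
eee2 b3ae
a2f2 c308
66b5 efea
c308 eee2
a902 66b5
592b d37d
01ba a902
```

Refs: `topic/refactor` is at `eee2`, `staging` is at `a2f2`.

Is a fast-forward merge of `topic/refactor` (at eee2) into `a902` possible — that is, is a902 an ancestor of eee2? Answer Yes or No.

Yes

A fast-forward from a902 to eee2 is possible iff a902 is an ancestor of eee2.
Ancestors of eee2: {01ba, 66b5, 73ab, a902, b3ae, d37d, eee2, efea}.
a902 is among them, so fast-forward is possible.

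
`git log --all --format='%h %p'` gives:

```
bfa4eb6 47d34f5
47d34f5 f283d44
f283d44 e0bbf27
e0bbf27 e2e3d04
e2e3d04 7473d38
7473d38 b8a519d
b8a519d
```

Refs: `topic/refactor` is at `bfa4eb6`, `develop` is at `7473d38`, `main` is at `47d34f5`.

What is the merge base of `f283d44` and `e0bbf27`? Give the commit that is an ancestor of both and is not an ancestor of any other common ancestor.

e0bbf27

Ancestors of f283d44: {7473d38, b8a519d, e0bbf27, e2e3d04, f283d44}.
Ancestors of e0bbf27: {7473d38, b8a519d, e0bbf27, e2e3d04}.
Common ancestors: {7473d38, b8a519d, e0bbf27, e2e3d04}.
Among these, e0bbf27 is not an ancestor of any other common ancestor — it is the merge base.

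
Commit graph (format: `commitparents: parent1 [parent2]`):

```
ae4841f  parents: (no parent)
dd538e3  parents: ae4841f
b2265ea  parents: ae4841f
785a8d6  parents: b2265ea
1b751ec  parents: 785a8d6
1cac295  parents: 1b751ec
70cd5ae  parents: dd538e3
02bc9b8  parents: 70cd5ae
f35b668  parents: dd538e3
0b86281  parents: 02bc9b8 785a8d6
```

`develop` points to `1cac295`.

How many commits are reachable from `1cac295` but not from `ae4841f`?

4

Reachable from 1cac295: {1b751ec, 1cac295, 785a8d6, ae4841f, b2265ea}.
Reachable from ae4841f: {ae4841f}.
In 1cac295's history but not ae4841f's: {1b751ec, 1cac295, 785a8d6, b2265ea} — 4 commits.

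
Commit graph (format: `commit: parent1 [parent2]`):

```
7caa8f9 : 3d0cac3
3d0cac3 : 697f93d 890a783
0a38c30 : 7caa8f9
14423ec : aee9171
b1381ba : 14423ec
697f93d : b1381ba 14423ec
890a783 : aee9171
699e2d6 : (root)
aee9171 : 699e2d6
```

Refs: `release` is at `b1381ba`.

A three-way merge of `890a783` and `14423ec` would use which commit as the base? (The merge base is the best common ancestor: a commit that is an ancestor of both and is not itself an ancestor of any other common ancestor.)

Ancestors of 890a783: {699e2d6, 890a783, aee9171}.
Ancestors of 14423ec: {14423ec, 699e2d6, aee9171}.
Common ancestors: {699e2d6, aee9171}.
Among these, aee9171 is not an ancestor of any other common ancestor — it is the merge base.

aee9171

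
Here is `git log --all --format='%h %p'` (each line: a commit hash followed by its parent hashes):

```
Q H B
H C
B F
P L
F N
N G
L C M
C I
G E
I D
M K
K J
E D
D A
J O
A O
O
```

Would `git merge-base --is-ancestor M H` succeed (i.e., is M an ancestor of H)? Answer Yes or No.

No

Ancestors of H: {A, C, D, H, I, O}.
M is not in that set, so it is not an ancestor of H.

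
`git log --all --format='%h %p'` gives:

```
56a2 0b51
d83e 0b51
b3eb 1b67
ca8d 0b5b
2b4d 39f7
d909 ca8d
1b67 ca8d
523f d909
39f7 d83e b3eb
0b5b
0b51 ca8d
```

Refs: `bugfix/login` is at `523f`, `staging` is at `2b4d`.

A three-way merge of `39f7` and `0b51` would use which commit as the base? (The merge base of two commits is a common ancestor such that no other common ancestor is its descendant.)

0b51

Ancestors of 39f7: {0b51, 0b5b, 1b67, 39f7, b3eb, ca8d, d83e}.
Ancestors of 0b51: {0b51, 0b5b, ca8d}.
Common ancestors: {0b51, 0b5b, ca8d}.
Among these, 0b51 is not an ancestor of any other common ancestor — it is the merge base.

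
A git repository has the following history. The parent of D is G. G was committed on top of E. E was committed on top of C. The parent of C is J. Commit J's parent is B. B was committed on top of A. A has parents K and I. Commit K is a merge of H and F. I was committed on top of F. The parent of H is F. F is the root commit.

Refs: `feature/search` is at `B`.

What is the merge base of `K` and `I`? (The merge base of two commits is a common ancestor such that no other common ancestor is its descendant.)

F

Ancestors of K: {F, H, K}.
Ancestors of I: {F, I}.
Common ancestors: {F}.
The only common ancestor is F, so it is the merge base.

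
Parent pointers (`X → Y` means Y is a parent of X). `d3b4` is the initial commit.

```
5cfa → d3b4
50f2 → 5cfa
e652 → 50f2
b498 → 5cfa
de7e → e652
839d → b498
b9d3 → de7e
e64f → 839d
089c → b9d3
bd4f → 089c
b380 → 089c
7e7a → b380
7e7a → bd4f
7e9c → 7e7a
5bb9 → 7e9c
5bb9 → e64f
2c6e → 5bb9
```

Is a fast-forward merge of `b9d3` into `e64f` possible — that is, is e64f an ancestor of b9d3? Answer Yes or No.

No

A fast-forward from e64f to b9d3 is possible iff e64f is an ancestor of b9d3.
Ancestors of b9d3: {50f2, 5cfa, b9d3, d3b4, de7e, e652}.
e64f is not among them, so fast-forward is not possible.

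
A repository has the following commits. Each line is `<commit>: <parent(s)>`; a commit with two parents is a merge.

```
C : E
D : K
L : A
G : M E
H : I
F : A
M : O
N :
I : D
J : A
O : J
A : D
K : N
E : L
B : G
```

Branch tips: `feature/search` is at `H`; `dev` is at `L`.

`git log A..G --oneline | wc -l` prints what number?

Reachable from G: {A, D, E, G, J, K, L, M, N, O}.
Reachable from A: {A, D, K, N}.
In G's history but not A's: {E, G, J, L, M, O} — 6 commits.

6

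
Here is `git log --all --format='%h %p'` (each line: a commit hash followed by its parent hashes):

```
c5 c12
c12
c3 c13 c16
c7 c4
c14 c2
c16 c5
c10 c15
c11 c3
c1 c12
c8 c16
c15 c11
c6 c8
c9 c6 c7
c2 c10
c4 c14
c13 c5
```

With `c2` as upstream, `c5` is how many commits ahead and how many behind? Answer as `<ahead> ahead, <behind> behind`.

Reachable from c5: {c12, c5}.
Reachable from c2: {c10, c11, c12, c13, c15, c16, c2, c3, c5}.
Only in c5's history (ahead): {} — 0.
Only in c2's history (behind): {c10, c11, c13, c15, c16, c2, c3} — 7.

0 ahead, 7 behind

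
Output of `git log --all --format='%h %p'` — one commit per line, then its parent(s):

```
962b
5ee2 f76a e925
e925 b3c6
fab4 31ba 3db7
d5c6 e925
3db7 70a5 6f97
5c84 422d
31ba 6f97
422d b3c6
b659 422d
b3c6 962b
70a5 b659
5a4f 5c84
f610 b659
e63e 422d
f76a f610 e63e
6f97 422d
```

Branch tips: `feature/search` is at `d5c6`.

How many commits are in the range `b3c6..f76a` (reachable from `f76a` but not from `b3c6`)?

Reachable from f76a: {422d, 962b, b3c6, b659, e63e, f610, f76a}.
Reachable from b3c6: {962b, b3c6}.
In f76a's history but not b3c6's: {422d, b659, e63e, f610, f76a} — 5 commits.

5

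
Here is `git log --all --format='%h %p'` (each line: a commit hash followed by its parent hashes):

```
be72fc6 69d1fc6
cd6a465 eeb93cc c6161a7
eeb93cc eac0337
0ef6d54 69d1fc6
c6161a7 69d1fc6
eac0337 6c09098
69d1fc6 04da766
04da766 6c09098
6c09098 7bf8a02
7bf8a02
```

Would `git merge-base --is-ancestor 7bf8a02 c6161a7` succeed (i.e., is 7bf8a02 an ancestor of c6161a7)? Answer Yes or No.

Ancestors of c6161a7 (commits reachable by following parents): {04da766, 69d1fc6, 6c09098, 7bf8a02, c6161a7}.
7bf8a02 is in that set, so it is an ancestor of c6161a7.

Yes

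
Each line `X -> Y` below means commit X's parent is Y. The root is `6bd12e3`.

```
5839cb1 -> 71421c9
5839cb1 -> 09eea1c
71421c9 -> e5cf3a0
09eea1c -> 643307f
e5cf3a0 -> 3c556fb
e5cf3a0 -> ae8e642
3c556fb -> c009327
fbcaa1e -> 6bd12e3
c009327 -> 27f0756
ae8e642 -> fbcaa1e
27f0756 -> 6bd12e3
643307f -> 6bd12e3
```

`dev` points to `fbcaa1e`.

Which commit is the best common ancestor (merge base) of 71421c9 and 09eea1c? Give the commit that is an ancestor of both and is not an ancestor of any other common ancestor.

6bd12e3

Ancestors of 71421c9: {27f0756, 3c556fb, 6bd12e3, 71421c9, ae8e642, c009327, e5cf3a0, fbcaa1e}.
Ancestors of 09eea1c: {09eea1c, 643307f, 6bd12e3}.
Common ancestors: {6bd12e3}.
The only common ancestor is 6bd12e3, so it is the merge base.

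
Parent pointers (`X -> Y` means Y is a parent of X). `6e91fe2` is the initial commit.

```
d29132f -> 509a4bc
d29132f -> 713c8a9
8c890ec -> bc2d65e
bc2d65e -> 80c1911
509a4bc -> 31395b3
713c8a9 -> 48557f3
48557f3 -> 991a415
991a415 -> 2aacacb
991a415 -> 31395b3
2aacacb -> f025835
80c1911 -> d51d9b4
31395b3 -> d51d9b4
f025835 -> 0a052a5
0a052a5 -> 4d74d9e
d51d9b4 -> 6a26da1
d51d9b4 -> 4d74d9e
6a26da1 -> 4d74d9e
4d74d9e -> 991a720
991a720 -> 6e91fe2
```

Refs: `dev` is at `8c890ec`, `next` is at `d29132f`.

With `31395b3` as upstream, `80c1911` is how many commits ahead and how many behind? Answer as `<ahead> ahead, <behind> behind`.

1 ahead, 1 behind

Reachable from 80c1911: {4d74d9e, 6a26da1, 6e91fe2, 80c1911, 991a720, d51d9b4}.
Reachable from 31395b3: {31395b3, 4d74d9e, 6a26da1, 6e91fe2, 991a720, d51d9b4}.
Only in 80c1911's history (ahead): {80c1911} — 1.
Only in 31395b3's history (behind): {31395b3} — 1.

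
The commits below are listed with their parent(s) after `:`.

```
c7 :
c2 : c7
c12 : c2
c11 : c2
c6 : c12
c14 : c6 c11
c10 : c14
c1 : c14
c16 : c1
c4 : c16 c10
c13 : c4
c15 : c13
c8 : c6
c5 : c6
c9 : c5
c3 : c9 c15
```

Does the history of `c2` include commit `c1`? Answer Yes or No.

Ancestors of c2: {c2, c7}.
c1 is not in that set, so it is not an ancestor of c2.

No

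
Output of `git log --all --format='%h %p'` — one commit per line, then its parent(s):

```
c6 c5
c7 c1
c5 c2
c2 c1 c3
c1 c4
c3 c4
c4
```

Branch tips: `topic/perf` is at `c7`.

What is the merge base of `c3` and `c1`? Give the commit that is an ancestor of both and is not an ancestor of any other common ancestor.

Ancestors of c3: {c3, c4}.
Ancestors of c1: {c1, c4}.
Common ancestors: {c4}.
The only common ancestor is c4, so it is the merge base.

c4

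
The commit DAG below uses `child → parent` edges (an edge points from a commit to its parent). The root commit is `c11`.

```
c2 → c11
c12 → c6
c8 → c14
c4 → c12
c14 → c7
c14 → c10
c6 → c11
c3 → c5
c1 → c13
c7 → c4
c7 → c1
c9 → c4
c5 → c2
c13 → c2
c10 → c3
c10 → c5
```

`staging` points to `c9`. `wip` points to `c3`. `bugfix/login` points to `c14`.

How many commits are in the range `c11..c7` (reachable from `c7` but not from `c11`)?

7

Reachable from c7: {c1, c11, c12, c13, c2, c4, c6, c7}.
Reachable from c11: {c11}.
In c7's history but not c11's: {c1, c12, c13, c2, c4, c6, c7} — 7 commits.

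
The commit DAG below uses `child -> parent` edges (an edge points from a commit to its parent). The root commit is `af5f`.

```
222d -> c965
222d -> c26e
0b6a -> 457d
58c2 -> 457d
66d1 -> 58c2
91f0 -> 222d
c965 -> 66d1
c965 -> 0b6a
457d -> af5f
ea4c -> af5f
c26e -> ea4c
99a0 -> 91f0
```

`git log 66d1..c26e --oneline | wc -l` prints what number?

Reachable from c26e: {af5f, c26e, ea4c}.
Reachable from 66d1: {457d, 58c2, 66d1, af5f}.
In c26e's history but not 66d1's: {c26e, ea4c} — 2 commits.

2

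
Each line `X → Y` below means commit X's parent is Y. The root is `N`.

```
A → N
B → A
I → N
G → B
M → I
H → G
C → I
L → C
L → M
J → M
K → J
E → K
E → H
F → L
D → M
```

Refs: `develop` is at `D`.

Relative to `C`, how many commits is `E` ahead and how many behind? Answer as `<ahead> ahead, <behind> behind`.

Reachable from E: {A, B, E, G, H, I, J, K, M, N}.
Reachable from C: {C, I, N}.
Only in E's history (ahead): {A, B, E, G, H, J, K, M} — 8.
Only in C's history (behind): {C} — 1.

8 ahead, 1 behind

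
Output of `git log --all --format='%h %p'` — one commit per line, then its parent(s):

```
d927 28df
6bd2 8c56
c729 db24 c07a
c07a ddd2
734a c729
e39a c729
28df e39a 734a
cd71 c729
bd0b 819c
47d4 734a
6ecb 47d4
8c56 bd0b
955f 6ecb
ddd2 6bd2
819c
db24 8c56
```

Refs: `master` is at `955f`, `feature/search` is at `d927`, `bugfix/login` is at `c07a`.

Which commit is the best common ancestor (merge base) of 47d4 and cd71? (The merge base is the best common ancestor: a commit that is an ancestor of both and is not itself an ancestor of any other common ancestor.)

c729

Ancestors of 47d4: {47d4, 6bd2, 734a, 819c, 8c56, bd0b, c07a, c729, db24, ddd2}.
Ancestors of cd71: {6bd2, 819c, 8c56, bd0b, c07a, c729, cd71, db24, ddd2}.
Common ancestors: {6bd2, 819c, 8c56, bd0b, c07a, c729, db24, ddd2}.
Among these, c729 is not an ancestor of any other common ancestor — it is the merge base.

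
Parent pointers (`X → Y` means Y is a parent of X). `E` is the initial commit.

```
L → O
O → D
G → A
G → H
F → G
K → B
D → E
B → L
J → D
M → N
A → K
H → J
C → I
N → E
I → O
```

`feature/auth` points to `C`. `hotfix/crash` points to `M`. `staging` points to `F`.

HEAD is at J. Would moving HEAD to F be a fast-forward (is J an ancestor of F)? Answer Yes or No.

A fast-forward from J to F is possible iff J is an ancestor of F.
Ancestors of F: {A, B, D, E, F, G, H, J, K, L, O}.
J is among them, so fast-forward is possible.

Yes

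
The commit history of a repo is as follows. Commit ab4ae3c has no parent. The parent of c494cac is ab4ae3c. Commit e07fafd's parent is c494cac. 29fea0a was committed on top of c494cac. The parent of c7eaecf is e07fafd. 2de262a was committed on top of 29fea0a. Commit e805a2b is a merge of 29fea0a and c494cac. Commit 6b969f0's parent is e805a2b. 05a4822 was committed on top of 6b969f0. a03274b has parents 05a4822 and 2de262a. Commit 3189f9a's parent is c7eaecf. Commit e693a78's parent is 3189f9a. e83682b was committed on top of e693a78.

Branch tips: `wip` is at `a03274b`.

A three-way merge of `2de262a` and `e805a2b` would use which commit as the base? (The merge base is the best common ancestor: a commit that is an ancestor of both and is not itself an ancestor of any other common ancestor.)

Ancestors of 2de262a: {29fea0a, 2de262a, ab4ae3c, c494cac}.
Ancestors of e805a2b: {29fea0a, ab4ae3c, c494cac, e805a2b}.
Common ancestors: {29fea0a, ab4ae3c, c494cac}.
Among these, 29fea0a is not an ancestor of any other common ancestor — it is the merge base.

29fea0a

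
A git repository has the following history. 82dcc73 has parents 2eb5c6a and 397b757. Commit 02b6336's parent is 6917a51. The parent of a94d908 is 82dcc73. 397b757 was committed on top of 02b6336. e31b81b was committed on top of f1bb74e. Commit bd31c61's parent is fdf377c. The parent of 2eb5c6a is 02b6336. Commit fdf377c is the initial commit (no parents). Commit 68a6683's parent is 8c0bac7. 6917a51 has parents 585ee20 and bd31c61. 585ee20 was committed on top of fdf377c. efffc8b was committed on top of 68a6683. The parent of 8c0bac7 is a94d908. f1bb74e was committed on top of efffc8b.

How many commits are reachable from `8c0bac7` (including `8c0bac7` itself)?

10

Walking parent pointers from 8c0bac7: reachable set = {02b6336, 2eb5c6a, 397b757, 585ee20, 6917a51, 82dcc73, 8c0bac7, a94d908, bd31c61, fdf377c}.
That is 10 commits.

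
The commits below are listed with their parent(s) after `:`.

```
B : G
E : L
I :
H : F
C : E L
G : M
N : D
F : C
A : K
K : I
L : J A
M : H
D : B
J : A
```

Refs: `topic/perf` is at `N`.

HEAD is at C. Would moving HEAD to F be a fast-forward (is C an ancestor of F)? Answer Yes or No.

Yes

A fast-forward from C to F is possible iff C is an ancestor of F.
Ancestors of F: {A, C, E, F, I, J, K, L}.
C is among them, so fast-forward is possible.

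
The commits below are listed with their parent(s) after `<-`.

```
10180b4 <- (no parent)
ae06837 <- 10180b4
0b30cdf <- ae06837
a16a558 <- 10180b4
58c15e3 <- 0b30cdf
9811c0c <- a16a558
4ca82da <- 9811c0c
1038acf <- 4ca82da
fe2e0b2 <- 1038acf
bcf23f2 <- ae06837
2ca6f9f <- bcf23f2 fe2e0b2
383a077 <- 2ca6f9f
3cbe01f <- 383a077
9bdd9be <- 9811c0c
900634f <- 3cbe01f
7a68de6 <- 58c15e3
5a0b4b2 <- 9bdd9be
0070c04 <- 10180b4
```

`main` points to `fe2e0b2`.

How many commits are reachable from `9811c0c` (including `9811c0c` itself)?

3

Walking parent pointers from 9811c0c: reachable set = {10180b4, 9811c0c, a16a558}.
That is 3 commits.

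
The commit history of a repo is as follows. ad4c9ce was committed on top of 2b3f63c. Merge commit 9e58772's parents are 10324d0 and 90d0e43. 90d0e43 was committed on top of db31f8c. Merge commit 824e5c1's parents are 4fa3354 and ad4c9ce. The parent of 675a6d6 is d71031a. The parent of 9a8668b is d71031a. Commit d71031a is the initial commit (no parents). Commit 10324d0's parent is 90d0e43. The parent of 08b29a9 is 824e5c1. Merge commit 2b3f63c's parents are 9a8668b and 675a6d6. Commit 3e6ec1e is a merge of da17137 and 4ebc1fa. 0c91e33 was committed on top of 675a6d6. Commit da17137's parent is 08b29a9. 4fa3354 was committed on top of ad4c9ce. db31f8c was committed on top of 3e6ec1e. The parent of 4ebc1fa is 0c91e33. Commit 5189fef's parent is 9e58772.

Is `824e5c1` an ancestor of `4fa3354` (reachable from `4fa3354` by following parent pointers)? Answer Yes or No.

No

Ancestors of 4fa3354: {2b3f63c, 4fa3354, 675a6d6, 9a8668b, ad4c9ce, d71031a}.
824e5c1 is not in that set, so it is not an ancestor of 4fa3354.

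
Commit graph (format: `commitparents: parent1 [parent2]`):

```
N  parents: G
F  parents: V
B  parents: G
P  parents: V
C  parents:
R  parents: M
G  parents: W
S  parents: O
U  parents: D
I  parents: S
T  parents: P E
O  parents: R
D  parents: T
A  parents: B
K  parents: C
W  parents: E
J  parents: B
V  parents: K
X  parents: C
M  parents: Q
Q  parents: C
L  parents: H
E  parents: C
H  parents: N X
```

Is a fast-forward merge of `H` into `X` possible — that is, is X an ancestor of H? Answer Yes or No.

A fast-forward from X to H is possible iff X is an ancestor of H.
Ancestors of H: {C, E, G, H, N, W, X}.
X is among them, so fast-forward is possible.

Yes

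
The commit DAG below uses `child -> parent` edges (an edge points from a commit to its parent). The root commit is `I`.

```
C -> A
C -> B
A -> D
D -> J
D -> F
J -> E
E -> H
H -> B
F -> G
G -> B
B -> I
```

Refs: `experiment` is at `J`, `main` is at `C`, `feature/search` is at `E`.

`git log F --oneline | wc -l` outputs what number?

4

Walking parent pointers from F: reachable set = {B, F, G, I}.
That is 4 commits.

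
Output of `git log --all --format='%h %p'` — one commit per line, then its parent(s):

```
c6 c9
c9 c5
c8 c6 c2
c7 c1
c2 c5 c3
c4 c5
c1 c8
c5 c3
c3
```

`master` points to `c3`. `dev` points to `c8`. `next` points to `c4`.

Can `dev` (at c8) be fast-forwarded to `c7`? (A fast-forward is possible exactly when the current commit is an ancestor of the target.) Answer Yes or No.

A fast-forward from c8 to c7 is possible iff c8 is an ancestor of c7.
Ancestors of c7: {c1, c2, c3, c5, c6, c7, c8, c9}.
c8 is among them, so fast-forward is possible.

Yes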